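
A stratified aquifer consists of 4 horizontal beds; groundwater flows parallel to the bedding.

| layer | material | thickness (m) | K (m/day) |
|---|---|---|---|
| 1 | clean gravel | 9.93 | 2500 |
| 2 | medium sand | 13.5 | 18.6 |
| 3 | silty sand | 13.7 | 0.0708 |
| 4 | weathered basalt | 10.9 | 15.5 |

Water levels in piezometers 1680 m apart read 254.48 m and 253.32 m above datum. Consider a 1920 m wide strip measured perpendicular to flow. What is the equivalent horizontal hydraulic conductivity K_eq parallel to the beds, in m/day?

Flow is parallel to layering, so each bed carries its own Darcy discharge and the transmissivities add.
Σ(K_i·b_i) = 2500×9.93 + 18.6×13.5 + 0.0708×13.7 + 15.5×10.9 = 25246 m²/day.
Total thickness b = 48.03 m, so K_eq = Σ(K_i·b_i)/b = 525.6 m/day.

526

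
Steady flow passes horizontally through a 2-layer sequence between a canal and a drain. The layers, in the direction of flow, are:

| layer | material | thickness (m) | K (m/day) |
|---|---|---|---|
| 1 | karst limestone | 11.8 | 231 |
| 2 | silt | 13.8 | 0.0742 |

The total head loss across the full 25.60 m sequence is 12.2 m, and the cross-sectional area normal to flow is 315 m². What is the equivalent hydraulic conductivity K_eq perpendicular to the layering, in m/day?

0.138

Flow is perpendicular to layering, so the layers act in series and the equivalent K is the thickness-weighted harmonic mean.
Total thickness L = 11.8 + 13.8 = 25.60 m.
Σ(b_i/K_i) = 11.8/231 + 13.8/0.0742 = 186.0 d.
K_eq = L / Σ(b_i/K_i) = 25.60 / 186.0 = 0.1376 m/day.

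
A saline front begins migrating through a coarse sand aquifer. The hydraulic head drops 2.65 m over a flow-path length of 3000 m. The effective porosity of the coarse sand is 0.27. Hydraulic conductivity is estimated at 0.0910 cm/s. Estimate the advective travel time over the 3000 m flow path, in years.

31.9

Convert K: 0.0910 cm/s × 864 = 78.62 m/day.
Hydraulic gradient i = Δh / L = 2.65 / 3000 = 0.0008833.
Darcy flux q = K · i = 78.62 × 0.0008833 = 0.06945 m/day.
Seepage velocity v = q / n_e = 0.06945 / 0.27 = 0.2572 m/day.
Travel time t = L / v = 3000 / 0.2572 = 11663 days = 31.93 years.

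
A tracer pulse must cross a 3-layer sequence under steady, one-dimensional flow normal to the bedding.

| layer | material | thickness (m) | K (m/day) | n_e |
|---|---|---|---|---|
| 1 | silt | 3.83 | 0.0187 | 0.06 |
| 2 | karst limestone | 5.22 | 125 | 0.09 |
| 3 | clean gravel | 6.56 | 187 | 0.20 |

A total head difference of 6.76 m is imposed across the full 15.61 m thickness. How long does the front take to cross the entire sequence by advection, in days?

With flow normal to the layers, continuity requires the same specific discharge q through every layer.
Σ(b_i/K_i) = 3.83/0.0187 + 5.22/125 + 6.56/187 = 204.9 d.
q = Δh / Σ(b_i/K_i) = 6.76 / 204.9 = 0.03299 m/day.
In each layer the seepage velocity is v_i = q/n_i, so the layer transit time is t_i = b_i·n_i / q:
  layer 1 (silt): t_1 = 3.83 × 0.06 / 0.03299 = 6.965 d
  layer 2 (karst limestone): t_2 = 5.22 × 0.09 / 0.03299 = 14.24 d
  layer 3 (clean gravel): t_3 = 6.56 × 0.20 / 0.03299 = 39.77 d
Total t = Σ t_i = 60.97 days.

61.0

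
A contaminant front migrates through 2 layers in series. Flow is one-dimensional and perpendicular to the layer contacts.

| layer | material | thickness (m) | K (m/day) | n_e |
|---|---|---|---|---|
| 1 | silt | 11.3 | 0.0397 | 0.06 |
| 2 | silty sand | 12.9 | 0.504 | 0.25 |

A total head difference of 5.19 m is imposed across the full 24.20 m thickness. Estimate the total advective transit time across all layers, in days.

With flow normal to the layers, continuity requires the same specific discharge q through every layer.
Σ(b_i/K_i) = 11.3/0.0397 + 12.9/0.504 = 310.2 d.
q = Δh / Σ(b_i/K_i) = 5.19 / 310.2 = 0.01673 m/day.
In each layer the seepage velocity is v_i = q/n_i, so the layer transit time is t_i = b_i·n_i / q:
  layer 1 (silt): t_1 = 11.3 × 0.06 / 0.01673 = 40.53 d
  layer 2 (silty sand): t_2 = 12.9 × 0.25 / 0.01673 = 192.8 d
Total t = Σ t_i = 233.3 days.

233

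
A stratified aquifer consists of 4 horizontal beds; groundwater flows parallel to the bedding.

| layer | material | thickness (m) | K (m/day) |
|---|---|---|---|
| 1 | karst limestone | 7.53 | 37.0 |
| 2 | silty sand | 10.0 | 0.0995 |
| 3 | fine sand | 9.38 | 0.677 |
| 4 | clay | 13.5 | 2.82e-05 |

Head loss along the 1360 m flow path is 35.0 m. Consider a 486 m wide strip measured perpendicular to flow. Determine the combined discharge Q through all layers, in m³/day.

3580

Flow is parallel to layering, so each bed carries its own Darcy discharge and the transmissivities add.
Σ(K_i·b_i) = 37.0×7.53 + 0.0995×10.0 + 0.677×9.38 + 2.82e-05×13.5 = 286.0 m²/day.
Hydraulic gradient i = Δh / L = 35.0 / 1360 = 0.02574.
Q = Σ(K_i·b_i) · W · i = 286.0 × 486 × 0.02574 = 3577 m³/day.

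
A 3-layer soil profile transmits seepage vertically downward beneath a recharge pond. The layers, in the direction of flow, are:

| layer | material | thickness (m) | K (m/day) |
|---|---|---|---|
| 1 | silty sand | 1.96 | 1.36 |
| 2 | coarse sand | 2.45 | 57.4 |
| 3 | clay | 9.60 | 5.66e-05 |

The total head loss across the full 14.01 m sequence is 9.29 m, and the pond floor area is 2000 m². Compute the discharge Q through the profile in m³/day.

0.110

Flow is perpendicular to layering, so the layers act in series and the equivalent K is the thickness-weighted harmonic mean.
Total thickness L = 1.96 + 2.45 + 9.60 = 14.01 m.
Σ(b_i/K_i) = 1.96/1.36 + 2.45/57.4 + 9.60/5.66e-05 = 1.696e+05 d.
K_eq = L / Σ(b_i/K_i) = 14.01 / 1.696e+05 = 8.260e-05 m/day.
Q = K_eq · A · (Δh/L) = 8.260e-05 × 2000 × (9.29/14.01) = 0.1095 m³/day.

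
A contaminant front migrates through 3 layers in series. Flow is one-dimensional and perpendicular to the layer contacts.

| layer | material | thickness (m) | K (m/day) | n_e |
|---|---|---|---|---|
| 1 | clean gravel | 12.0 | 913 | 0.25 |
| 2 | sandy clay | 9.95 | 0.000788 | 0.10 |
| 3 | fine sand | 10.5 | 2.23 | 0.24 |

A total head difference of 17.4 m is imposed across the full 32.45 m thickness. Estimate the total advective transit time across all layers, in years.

With flow normal to the layers, continuity requires the same specific discharge q through every layer.
Σ(b_i/K_i) = 12.0/913 + 9.95/0.000788 + 10.5/2.23 = 12632 d.
q = Δh / Σ(b_i/K_i) = 17.4 / 12632 = 0.001377 m/day.
In each layer the seepage velocity is v_i = q/n_i, so the layer transit time is t_i = b_i·n_i / q:
  layer 1 (clean gravel): t_1 = 12.0 × 0.25 / 0.001377 = 2178 d
  layer 2 (sandy clay): t_2 = 9.95 × 0.10 / 0.001377 = 722.3 d
  layer 3 (fine sand): t_3 = 10.5 × 0.24 / 0.001377 = 1829 d
Total t = Σ t_i = 4730 days = 12.95 years.

12.9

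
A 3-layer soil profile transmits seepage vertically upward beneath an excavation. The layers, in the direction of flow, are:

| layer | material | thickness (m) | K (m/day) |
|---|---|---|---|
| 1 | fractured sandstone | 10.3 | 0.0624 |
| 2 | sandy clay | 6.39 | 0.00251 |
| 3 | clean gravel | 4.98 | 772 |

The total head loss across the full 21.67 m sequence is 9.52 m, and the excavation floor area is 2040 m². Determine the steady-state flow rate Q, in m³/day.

Flow is perpendicular to layering, so the layers act in series and the equivalent K is the thickness-weighted harmonic mean.
Total thickness L = 10.3 + 6.39 + 4.98 = 21.67 m.
Σ(b_i/K_i) = 10.3/0.0624 + 6.39/0.00251 + 4.98/772 = 2711 d.
K_eq = L / Σ(b_i/K_i) = 21.67 / 2711 = 0.007994 m/day.
Q = K_eq · A · (Δh/L) = 0.007994 × 2040 × (9.52/21.67) = 7.164 m³/day.

7.16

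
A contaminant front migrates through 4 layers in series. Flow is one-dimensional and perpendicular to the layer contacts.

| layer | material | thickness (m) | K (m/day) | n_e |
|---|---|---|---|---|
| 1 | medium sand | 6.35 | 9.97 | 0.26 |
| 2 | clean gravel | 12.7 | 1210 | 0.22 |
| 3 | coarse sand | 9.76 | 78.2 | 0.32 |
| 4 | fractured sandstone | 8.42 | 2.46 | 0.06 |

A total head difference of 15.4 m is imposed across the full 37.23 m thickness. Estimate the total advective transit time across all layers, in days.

2.20

With flow normal to the layers, continuity requires the same specific discharge q through every layer.
Σ(b_i/K_i) = 6.35/9.97 + 12.7/1210 + 9.76/78.2 + 8.42/2.46 = 4.195 d.
q = Δh / Σ(b_i/K_i) = 15.4 / 4.195 = 3.671 m/day.
In each layer the seepage velocity is v_i = q/n_i, so the layer transit time is t_i = b_i·n_i / q:
  layer 1 (medium sand): t_1 = 6.35 × 0.26 / 3.671 = 0.4497 d
  layer 2 (clean gravel): t_2 = 12.7 × 0.22 / 3.671 = 0.7611 d
  layer 3 (coarse sand): t_3 = 9.76 × 0.32 / 3.671 = 0.8508 d
  layer 4 (fractured sandstone): t_4 = 8.42 × 0.06 / 3.671 = 0.1376 d
Total t = Σ t_i = 2.199 days.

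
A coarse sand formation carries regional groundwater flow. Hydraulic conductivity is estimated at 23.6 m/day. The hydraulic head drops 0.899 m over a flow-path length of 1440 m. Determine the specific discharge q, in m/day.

Hydraulic gradient i = Δh / L = 0.899 / 1440 = 0.0006243.
Specific discharge q = K · i = 23.60 × 0.0006243 = 0.01473 m/day.

0.0147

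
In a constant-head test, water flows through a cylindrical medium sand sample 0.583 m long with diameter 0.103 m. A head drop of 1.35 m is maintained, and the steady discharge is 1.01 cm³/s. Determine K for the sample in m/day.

Cross-sectional area A = π·(d/2)² = π × (0.103/2)² = 0.008332 m².
Convert discharge: 1.01 cm³/s = 1.010e-06 m³/s.
Darcy's law rearranged: K = Q·L / (A·Δh) = 1.010e-06 × 0.583 / (0.008332 × 1.35) = 5.235e-05 m/s = 4.523 m/day.

4.52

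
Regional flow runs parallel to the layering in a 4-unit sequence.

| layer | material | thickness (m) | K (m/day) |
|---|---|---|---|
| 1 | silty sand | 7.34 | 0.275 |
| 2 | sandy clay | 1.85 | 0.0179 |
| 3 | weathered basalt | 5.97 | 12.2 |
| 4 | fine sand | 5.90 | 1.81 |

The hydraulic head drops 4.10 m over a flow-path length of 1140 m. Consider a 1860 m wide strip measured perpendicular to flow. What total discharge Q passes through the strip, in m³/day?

Flow is parallel to layering, so each bed carries its own Darcy discharge and the transmissivities add.
Σ(K_i·b_i) = 0.275×7.34 + 0.0179×1.85 + 12.2×5.97 + 1.81×5.90 = 85.56 m²/day.
Hydraulic gradient i = Δh / L = 4.10 / 1140 = 0.003596.
Q = Σ(K_i·b_i) · W · i = 85.56 × 1860 × 0.003596 = 572.4 m³/day.

572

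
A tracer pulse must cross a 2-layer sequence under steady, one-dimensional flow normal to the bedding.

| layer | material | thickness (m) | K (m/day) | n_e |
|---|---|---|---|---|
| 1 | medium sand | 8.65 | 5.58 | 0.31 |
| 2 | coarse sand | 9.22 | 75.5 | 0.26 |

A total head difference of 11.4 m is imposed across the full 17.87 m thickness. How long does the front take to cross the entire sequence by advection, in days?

0.745

With flow normal to the layers, continuity requires the same specific discharge q through every layer.
Σ(b_i/K_i) = 8.65/5.58 + 9.22/75.5 = 1.672 d.
q = Δh / Σ(b_i/K_i) = 11.4 / 1.672 = 6.817 m/day.
In each layer the seepage velocity is v_i = q/n_i, so the layer transit time is t_i = b_i·n_i / q:
  layer 1 (medium sand): t_1 = 8.65 × 0.31 / 6.817 = 0.3934 d
  layer 2 (coarse sand): t_2 = 9.22 × 0.26 / 6.817 = 0.3517 d
Total t = Σ t_i = 0.7450 days.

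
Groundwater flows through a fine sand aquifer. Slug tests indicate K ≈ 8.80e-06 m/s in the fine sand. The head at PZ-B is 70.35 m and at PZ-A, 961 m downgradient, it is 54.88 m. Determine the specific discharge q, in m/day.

0.0122

Convert K: 8.80e-06 m/s × 86400 = 0.7603 m/day.
Hydraulic gradient i = (70.35 − 54.88) / 961 = 15.47 / 961 = 0.01610.
Specific discharge q = K · i = 0.7603 × 0.01610 = 0.01224 m/day.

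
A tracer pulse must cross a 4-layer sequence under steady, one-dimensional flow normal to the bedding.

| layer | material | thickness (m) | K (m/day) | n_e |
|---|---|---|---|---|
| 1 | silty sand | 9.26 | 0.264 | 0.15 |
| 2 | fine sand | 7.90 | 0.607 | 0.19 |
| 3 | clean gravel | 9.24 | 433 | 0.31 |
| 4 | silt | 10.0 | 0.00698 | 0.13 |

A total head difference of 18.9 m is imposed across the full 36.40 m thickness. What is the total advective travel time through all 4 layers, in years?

With flow normal to the layers, continuity requires the same specific discharge q through every layer.
Σ(b_i/K_i) = 9.26/0.264 + 7.90/0.607 + 9.24/433 + 10.0/0.00698 = 1481 d.
q = Δh / Σ(b_i/K_i) = 18.9 / 1481 = 0.01276 m/day.
In each layer the seepage velocity is v_i = q/n_i, so the layer transit time is t_i = b_i·n_i / q:
  layer 1 (silty sand): t_1 = 9.26 × 0.15 / 0.01276 = 108.8 d
  layer 2 (fine sand): t_2 = 7.90 × 0.19 / 0.01276 = 117.6 d
  layer 3 (clean gravel): t_3 = 9.24 × 0.31 / 0.01276 = 224.4 d
  layer 4 (silt): t_4 = 10.0 × 0.13 / 0.01276 = 101.9 d
Total t = Σ t_i = 552.7 days = 1.513 years.

1.51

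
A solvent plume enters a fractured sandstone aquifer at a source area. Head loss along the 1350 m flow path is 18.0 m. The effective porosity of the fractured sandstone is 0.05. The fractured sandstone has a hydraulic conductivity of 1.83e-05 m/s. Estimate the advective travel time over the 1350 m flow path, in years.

Convert K: 1.83e-05 m/s × 86400 = 1.581 m/day.
Hydraulic gradient i = Δh / L = 18.0 / 1350 = 0.01333.
Darcy flux q = K · i = 1.581 × 0.01333 = 0.02108 m/day.
Seepage velocity v = q / n_e = 0.02108 / 0.05 = 0.4216 m/day.
Travel time t = L / v = 1350 / 0.4216 = 3202 days = 8.766 years.

8.77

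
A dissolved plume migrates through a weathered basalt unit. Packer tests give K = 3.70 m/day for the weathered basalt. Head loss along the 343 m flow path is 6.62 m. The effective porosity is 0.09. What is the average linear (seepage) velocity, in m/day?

Hydraulic gradient i = Δh / L = 6.62 / 343 = 0.01930.
Darcy flux q = K · i = 3.700 × 0.01930 = 0.07141 m/day.
Seepage velocity v = q / n_e = 0.07141 / 0.09 = 0.7935 m/day.

0.793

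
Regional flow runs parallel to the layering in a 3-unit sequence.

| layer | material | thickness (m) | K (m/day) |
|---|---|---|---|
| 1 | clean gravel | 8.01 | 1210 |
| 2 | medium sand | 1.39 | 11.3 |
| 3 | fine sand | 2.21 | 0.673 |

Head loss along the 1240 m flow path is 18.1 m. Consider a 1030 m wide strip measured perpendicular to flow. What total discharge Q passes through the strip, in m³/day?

146000

Flow is parallel to layering, so each bed carries its own Darcy discharge and the transmissivities add.
Σ(K_i·b_i) = 1210×8.01 + 11.3×1.39 + 0.673×2.21 = 9709 m²/day.
Hydraulic gradient i = Δh / L = 18.1 / 1240 = 0.01460.
Q = Σ(K_i·b_i) · W · i = 9709 × 1030 × 0.01460 = 1.460e+05 m³/day.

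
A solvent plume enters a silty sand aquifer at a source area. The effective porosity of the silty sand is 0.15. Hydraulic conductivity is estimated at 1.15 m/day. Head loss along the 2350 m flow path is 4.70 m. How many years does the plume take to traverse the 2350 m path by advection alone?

Hydraulic gradient i = Δh / L = 4.70 / 2350 = 0.002000.
Darcy flux q = K · i = 1.150 × 0.002000 = 0.002300 m/day.
Seepage velocity v = q / n_e = 0.002300 / 0.15 = 0.01533 m/day.
Travel time t = L / v = 2350 / 0.01533 = 1.533e+05 days = 419.6 years.

420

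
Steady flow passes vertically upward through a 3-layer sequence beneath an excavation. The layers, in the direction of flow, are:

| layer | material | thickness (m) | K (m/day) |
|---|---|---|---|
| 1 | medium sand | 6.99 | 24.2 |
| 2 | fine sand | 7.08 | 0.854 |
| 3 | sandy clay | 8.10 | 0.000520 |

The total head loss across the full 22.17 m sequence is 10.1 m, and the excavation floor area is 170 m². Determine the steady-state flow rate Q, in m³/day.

0.110

Flow is perpendicular to layering, so the layers act in series and the equivalent K is the thickness-weighted harmonic mean.
Total thickness L = 6.99 + 7.08 + 8.10 = 22.17 m.
Σ(b_i/K_i) = 6.99/24.2 + 7.08/0.854 + 8.10/0.000520 = 15586 d.
K_eq = L / Σ(b_i/K_i) = 22.17 / 15586 = 0.001422 m/day.
Q = K_eq · A · (Δh/L) = 0.001422 × 170 × (10.1/22.17) = 0.1102 m³/day.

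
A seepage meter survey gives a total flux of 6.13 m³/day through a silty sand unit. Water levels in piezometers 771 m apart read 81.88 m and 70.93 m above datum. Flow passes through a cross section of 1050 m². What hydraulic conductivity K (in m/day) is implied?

Hydraulic gradient i = (81.88 − 70.93) / 771 = 10.95 / 771 = 0.01420.
From Q = K·A·i, K = Q / (A·i) = 6.13 / (1050 × 0.01420) = 0.4111 m/day.

0.411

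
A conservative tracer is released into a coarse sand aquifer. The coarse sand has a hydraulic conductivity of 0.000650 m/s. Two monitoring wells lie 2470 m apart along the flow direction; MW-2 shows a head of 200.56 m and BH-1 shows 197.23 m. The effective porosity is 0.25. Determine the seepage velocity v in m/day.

Convert K: 0.000650 m/s × 86400 = 56.16 m/day.
Hydraulic gradient i = (200.56 − 197.23) / 2470 = 3.33 / 2470 = 0.001348.
Darcy flux q = K · i = 56.16 × 0.001348 = 0.07571 m/day.
Seepage velocity v = q / n_e = 0.07571 / 0.25 = 0.3029 m/day.

0.303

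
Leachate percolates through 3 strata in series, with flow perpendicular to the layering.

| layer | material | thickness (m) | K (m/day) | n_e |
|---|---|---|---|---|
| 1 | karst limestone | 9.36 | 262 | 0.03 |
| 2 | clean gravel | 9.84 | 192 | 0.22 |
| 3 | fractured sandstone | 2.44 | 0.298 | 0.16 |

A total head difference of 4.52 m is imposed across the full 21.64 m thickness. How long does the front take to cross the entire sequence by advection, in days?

5.19

With flow normal to the layers, continuity requires the same specific discharge q through every layer.
Σ(b_i/K_i) = 9.36/262 + 9.84/192 + 2.44/0.298 = 8.275 d.
q = Δh / Σ(b_i/K_i) = 4.52 / 8.275 = 0.5462 m/day.
In each layer the seepage velocity is v_i = q/n_i, so the layer transit time is t_i = b_i·n_i / q:
  layer 1 (karst limestone): t_1 = 9.36 × 0.03 / 0.5462 = 0.5141 d
  layer 2 (clean gravel): t_2 = 9.84 × 0.22 / 0.5462 = 3.963 d
  layer 3 (fractured sandstone): t_3 = 2.44 × 0.16 / 0.5462 = 0.7147 d
Total t = Σ t_i = 5.192 days.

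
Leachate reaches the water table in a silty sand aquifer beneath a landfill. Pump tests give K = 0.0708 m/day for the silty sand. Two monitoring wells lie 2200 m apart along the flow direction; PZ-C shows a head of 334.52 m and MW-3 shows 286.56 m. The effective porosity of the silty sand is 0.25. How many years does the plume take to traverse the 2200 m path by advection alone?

976

Hydraulic gradient i = (334.52 − 286.56) / 2200 = 47.96 / 2200 = 0.02180.
Darcy flux q = K · i = 0.07080 × 0.02180 = 0.001543 m/day.
Seepage velocity v = q / n_e = 0.001543 / 0.25 = 0.006174 m/day.
Travel time t = L / v = 2200 / 0.006174 = 3.563e+05 days = 975.6 years.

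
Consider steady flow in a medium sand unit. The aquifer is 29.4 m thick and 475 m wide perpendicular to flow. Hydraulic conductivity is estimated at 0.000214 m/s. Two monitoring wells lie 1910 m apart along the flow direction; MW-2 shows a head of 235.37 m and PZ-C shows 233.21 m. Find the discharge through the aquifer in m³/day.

292

Convert K: 0.000214 m/s × 86400 = 18.49 m/day.
Cross-sectional area A = 475 × 29.4 = 13965 m².
Hydraulic gradient i = (235.37 − 233.21) / 1910 = 2.16 / 1910 = 0.001131.
Darcy's law: Q = K · A · i = 18.49 × 13965 × 0.001131 = 292.0 m³/day.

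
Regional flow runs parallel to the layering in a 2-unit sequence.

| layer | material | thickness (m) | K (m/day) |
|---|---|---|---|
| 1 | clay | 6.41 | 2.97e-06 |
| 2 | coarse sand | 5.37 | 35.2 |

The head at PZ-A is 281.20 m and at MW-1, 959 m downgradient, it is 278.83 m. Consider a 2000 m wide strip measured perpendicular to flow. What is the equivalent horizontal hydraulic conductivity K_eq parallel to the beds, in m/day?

16.0

Flow is parallel to layering, so each bed carries its own Darcy discharge and the transmissivities add.
Σ(K_i·b_i) = 2.97e-06×6.41 + 35.2×5.37 = 189.0 m²/day.
Total thickness b = 11.78 m, so K_eq = Σ(K_i·b_i)/b = 16.05 m/day.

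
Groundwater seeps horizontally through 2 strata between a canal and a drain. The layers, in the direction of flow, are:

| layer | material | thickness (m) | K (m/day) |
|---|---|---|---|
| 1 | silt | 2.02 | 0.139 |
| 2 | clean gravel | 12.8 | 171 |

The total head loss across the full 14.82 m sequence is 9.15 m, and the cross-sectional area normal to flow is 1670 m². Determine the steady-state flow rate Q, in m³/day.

Flow is perpendicular to layering, so the layers act in series and the equivalent K is the thickness-weighted harmonic mean.
Total thickness L = 2.02 + 12.8 = 14.82 m.
Σ(b_i/K_i) = 2.02/0.139 + 12.8/171 = 14.61 d.
K_eq = L / Σ(b_i/K_i) = 14.82 / 14.61 = 1.015 m/day.
Q = K_eq · A · (Δh/L) = 1.015 × 1670 × (9.15/14.82) = 1046 m³/day.

1050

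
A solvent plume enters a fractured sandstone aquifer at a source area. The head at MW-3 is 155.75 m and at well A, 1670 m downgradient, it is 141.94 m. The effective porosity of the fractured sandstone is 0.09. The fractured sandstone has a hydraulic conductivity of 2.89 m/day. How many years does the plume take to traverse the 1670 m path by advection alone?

17.2

Hydraulic gradient i = (155.75 − 141.94) / 1670 = 13.81 / 1670 = 0.008269.
Darcy flux q = K · i = 2.890 × 0.008269 = 0.02390 m/day.
Seepage velocity v = q / n_e = 0.02390 / 0.09 = 0.2655 m/day.
Travel time t = L / v = 1670 / 0.2655 = 6289 days = 17.22 years.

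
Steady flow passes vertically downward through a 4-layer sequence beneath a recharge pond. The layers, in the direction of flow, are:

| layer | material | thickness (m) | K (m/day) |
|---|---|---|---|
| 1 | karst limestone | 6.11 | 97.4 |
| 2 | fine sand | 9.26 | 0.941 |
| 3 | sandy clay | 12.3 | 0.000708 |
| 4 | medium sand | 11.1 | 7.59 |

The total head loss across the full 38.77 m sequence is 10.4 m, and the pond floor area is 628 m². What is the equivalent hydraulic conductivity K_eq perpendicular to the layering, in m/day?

Flow is perpendicular to layering, so the layers act in series and the equivalent K is the thickness-weighted harmonic mean.
Total thickness L = 6.11 + 9.26 + 12.3 + 11.1 = 38.77 m.
Σ(b_i/K_i) = 6.11/97.4 + 9.26/0.941 + 12.3/0.000708 + 11.1/7.59 = 17384 d.
K_eq = L / Σ(b_i/K_i) = 38.77 / 17384 = 0.002230 m/day.

0.00223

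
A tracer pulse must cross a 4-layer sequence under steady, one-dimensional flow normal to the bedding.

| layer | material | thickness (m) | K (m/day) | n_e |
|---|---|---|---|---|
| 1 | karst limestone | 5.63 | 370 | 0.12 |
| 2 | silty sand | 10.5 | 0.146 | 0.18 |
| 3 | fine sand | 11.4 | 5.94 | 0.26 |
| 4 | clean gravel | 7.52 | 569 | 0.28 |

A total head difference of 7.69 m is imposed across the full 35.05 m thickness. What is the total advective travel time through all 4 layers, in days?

With flow normal to the layers, continuity requires the same specific discharge q through every layer.
Σ(b_i/K_i) = 5.63/370 + 10.5/0.146 + 11.4/5.94 + 7.52/569 = 73.87 d.
q = Δh / Σ(b_i/K_i) = 7.69 / 73.87 = 0.1041 m/day.
In each layer the seepage velocity is v_i = q/n_i, so the layer transit time is t_i = b_i·n_i / q:
  layer 1 (karst limestone): t_1 = 5.63 × 0.12 / 0.1041 = 6.489 d
  layer 2 (silty sand): t_2 = 10.5 × 0.18 / 0.1041 = 18.15 d
  layer 3 (fine sand): t_3 = 11.4 × 0.26 / 0.1041 = 28.47 d
  layer 4 (clean gravel): t_4 = 7.52 × 0.28 / 0.1041 = 20.23 d
Total t = Σ t_i = 73.34 days.

73.3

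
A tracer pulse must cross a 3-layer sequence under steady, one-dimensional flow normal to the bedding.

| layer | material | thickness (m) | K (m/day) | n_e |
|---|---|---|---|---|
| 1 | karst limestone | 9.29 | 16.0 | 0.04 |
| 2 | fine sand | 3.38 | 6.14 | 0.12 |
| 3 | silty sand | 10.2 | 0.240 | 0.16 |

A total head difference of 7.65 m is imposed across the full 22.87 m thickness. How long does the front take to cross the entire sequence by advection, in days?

With flow normal to the layers, continuity requires the same specific discharge q through every layer.
Σ(b_i/K_i) = 9.29/16.0 + 3.38/6.14 + 10.2/0.240 = 43.63 d.
q = Δh / Σ(b_i/K_i) = 7.65 / 43.63 = 0.1753 m/day.
In each layer the seepage velocity is v_i = q/n_i, so the layer transit time is t_i = b_i·n_i / q:
  layer 1 (karst limestone): t_1 = 9.29 × 0.04 / 0.1753 = 2.119 d
  layer 2 (fine sand): t_2 = 3.38 × 0.12 / 0.1753 = 2.313 d
  layer 3 (silty sand): t_3 = 10.2 × 0.16 / 0.1753 = 9.308 d
Total t = Σ t_i = 13.74 days.

13.7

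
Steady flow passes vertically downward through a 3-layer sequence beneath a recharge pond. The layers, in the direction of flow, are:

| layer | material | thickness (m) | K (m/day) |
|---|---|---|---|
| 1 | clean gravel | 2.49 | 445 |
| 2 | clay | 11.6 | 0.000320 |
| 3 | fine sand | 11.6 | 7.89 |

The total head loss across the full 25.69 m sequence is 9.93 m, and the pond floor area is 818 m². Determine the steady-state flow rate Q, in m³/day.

Flow is perpendicular to layering, so the layers act in series and the equivalent K is the thickness-weighted harmonic mean.
Total thickness L = 2.49 + 11.6 + 11.6 = 25.69 m.
Σ(b_i/K_i) = 2.49/445 + 11.6/0.000320 + 11.6/7.89 = 36251 d.
K_eq = L / Σ(b_i/K_i) = 25.69 / 36251 = 0.0007087 m/day.
Q = K_eq · A · (Δh/L) = 0.0007087 × 818 × (9.93/25.69) = 0.2241 m³/day.

0.224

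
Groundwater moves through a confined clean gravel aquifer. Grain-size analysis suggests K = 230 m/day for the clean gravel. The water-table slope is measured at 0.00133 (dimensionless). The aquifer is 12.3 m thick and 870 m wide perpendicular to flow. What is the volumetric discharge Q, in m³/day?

Cross-sectional area A = 870 × 12.3 = 10701 m².
Hydraulic gradient i = 0.00133.
Darcy's law: Q = K · A · i = 230.0 × 10701 × 0.001330 = 3273 m³/day.

3270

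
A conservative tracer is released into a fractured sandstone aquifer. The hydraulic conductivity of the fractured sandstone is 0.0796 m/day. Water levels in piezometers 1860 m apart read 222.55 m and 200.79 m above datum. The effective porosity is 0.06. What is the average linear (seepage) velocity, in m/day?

Hydraulic gradient i = (222.55 − 200.79) / 1860 = 21.76 / 1860 = 0.01170.
Darcy flux q = K · i = 0.07960 × 0.01170 = 0.0009312 m/day.
Seepage velocity v = q / n_e = 0.0009312 / 0.06 = 0.01552 m/day.

0.0155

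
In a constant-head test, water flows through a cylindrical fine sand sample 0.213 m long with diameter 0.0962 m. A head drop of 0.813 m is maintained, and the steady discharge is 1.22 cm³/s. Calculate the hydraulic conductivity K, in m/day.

3.80

Cross-sectional area A = π·(d/2)² = π × (0.0962/2)² = 0.007268 m².
Convert discharge: 1.22 cm³/s = 1.220e-06 m³/s.
Darcy's law rearranged: K = Q·L / (A·Δh) = 1.220e-06 × 0.213 / (0.007268 × 0.813) = 4.398e-05 m/s = 3.799 m/day.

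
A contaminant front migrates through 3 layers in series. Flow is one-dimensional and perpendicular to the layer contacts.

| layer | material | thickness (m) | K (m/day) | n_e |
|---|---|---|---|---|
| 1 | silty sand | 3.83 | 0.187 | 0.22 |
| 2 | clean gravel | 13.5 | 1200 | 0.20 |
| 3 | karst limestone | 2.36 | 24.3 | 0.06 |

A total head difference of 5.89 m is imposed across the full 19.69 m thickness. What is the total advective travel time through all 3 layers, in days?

With flow normal to the layers, continuity requires the same specific discharge q through every layer.
Σ(b_i/K_i) = 3.83/0.187 + 13.5/1200 + 2.36/24.3 = 20.59 d.
q = Δh / Σ(b_i/K_i) = 5.89 / 20.59 = 0.2861 m/day.
In each layer the seepage velocity is v_i = q/n_i, so the layer transit time is t_i = b_i·n_i / q:
  layer 1 (silty sand): t_1 = 3.83 × 0.22 / 0.2861 = 2.945 d
  layer 2 (clean gravel): t_2 = 13.5 × 0.20 / 0.2861 = 9.438 d
  layer 3 (karst limestone): t_3 = 2.36 × 0.06 / 0.2861 = 0.4950 d
Total t = Σ t_i = 12.88 days.

12.9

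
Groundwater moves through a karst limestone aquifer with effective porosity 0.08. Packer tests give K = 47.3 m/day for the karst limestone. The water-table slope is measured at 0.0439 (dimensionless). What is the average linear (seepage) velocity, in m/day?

Hydraulic gradient i = 0.0439.
Darcy flux q = K · i = 47.30 × 0.04390 = 2.076 m/day.
Seepage velocity v = q / n_e = 2.076 / 0.08 = 25.96 m/day.

26.0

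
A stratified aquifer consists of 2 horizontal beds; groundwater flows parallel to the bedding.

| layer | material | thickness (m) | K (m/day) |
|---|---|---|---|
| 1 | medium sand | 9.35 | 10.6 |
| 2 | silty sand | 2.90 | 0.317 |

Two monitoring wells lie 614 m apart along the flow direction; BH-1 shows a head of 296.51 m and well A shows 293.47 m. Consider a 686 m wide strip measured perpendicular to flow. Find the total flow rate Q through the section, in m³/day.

Flow is parallel to layering, so each bed carries its own Darcy discharge and the transmissivities add.
Σ(K_i·b_i) = 10.6×9.35 + 0.317×2.90 = 100.0 m²/day.
Hydraulic gradient i = (296.51 − 293.47) / 614 = 3.04 / 614 = 0.004951.
Q = Σ(K_i·b_i) · W · i = 100.0 × 686 × 0.004951 = 339.7 m³/day.

340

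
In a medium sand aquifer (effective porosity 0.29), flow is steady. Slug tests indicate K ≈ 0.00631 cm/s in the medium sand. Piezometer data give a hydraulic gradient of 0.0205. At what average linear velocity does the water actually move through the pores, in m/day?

0.385

Convert K: 0.00631 cm/s × 864 = 5.452 m/day.
Hydraulic gradient i = 0.0205.
Darcy flux q = K · i = 5.452 × 0.02050 = 0.1118 m/day.
Seepage velocity v = q / n_e = 0.1118 / 0.29 = 0.3854 m/day.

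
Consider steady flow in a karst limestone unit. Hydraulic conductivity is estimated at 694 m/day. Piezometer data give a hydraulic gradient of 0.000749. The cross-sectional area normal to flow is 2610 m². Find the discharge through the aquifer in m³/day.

Hydraulic gradient i = 0.000749.
Darcy's law: Q = K · A · i = 694.0 × 2610 × 0.0007490 = 1357 m³/day.

1360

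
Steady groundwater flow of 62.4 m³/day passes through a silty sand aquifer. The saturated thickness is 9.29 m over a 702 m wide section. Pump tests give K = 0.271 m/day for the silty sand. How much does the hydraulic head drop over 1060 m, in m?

Cross-sectional area A = 702 × 9.29 = 6522 m².
From Q = K·A·i, i = Q / (K·A) = 62.4 / (0.2710 × 6522) = 0.03531.
Head loss Δh = i · L = 0.03531 × 1060 = 37.43 m.

37.4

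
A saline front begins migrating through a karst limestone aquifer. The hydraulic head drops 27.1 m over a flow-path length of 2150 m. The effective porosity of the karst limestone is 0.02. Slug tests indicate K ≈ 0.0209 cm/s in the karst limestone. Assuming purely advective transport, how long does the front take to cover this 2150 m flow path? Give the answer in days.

189

Convert K: 0.0209 cm/s × 864 = 18.06 m/day.
Hydraulic gradient i = Δh / L = 27.1 / 2150 = 0.01260.
Darcy flux q = K · i = 18.06 × 0.01260 = 0.2276 m/day.
Seepage velocity v = q / n_e = 0.2276 / 0.02 = 11.38 m/day.
Travel time t = L / v = 2150 / 11.38 = 188.9 days.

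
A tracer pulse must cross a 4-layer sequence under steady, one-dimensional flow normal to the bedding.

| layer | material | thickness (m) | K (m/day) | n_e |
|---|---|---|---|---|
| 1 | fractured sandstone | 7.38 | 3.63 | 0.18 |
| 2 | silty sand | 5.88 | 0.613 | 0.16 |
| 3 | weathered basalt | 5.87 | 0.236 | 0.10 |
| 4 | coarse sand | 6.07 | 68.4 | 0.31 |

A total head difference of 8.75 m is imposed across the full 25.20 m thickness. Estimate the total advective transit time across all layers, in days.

With flow normal to the layers, continuity requires the same specific discharge q through every layer.
Σ(b_i/K_i) = 7.38/3.63 + 5.88/0.613 + 5.87/0.236 + 6.07/68.4 = 36.59 d.
q = Δh / Σ(b_i/K_i) = 8.75 / 36.59 = 0.2392 m/day.
In each layer the seepage velocity is v_i = q/n_i, so the layer transit time is t_i = b_i·n_i / q:
  layer 1 (fractured sandstone): t_1 = 7.38 × 0.18 / 0.2392 = 5.555 d
  layer 2 (silty sand): t_2 = 5.88 × 0.16 / 0.2392 = 3.934 d
  layer 3 (weathered basalt): t_3 = 5.87 × 0.10 / 0.2392 = 2.454 d
  layer 4 (coarse sand): t_4 = 6.07 × 0.31 / 0.2392 = 7.868 d
Total t = Σ t_i = 19.81 days.

19.8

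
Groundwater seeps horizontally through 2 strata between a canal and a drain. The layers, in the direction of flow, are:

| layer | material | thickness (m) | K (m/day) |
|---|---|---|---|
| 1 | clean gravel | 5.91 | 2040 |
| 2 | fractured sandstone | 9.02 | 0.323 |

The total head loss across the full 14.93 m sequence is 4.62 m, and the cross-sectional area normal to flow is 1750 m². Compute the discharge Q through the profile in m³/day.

Flow is perpendicular to layering, so the layers act in series and the equivalent K is the thickness-weighted harmonic mean.
Total thickness L = 5.91 + 9.02 = 14.93 m.
Σ(b_i/K_i) = 5.91/2040 + 9.02/0.323 = 27.93 d.
K_eq = L / Σ(b_i/K_i) = 14.93 / 27.93 = 0.5346 m/day.
Q = K_eq · A · (Δh/L) = 0.5346 × 1750 × (4.62/14.93) = 289.5 m³/day.

289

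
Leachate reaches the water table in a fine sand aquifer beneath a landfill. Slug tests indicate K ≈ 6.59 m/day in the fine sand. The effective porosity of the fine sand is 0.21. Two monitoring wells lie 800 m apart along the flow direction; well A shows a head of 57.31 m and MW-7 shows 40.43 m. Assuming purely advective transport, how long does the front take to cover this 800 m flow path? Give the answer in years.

3.31

Hydraulic gradient i = (57.31 − 40.43) / 800 = 16.88 / 800 = 0.02110.
Darcy flux q = K · i = 6.590 × 0.02110 = 0.1390 m/day.
Seepage velocity v = q / n_e = 0.1390 / 0.21 = 0.6621 m/day.
Travel time t = L / v = 800 / 0.6621 = 1208 days = 3.308 years.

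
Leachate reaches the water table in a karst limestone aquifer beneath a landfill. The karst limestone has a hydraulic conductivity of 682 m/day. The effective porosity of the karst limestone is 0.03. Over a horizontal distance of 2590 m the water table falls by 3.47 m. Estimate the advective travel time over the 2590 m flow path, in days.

Hydraulic gradient i = Δh / L = 3.47 / 2590 = 0.001340.
Darcy flux q = K · i = 682.0 × 0.001340 = 0.9137 m/day.
Seepage velocity v = q / n_e = 0.9137 / 0.03 = 30.46 m/day.
Travel time t = L / v = 2590 / 30.46 = 85.04 days.

85.0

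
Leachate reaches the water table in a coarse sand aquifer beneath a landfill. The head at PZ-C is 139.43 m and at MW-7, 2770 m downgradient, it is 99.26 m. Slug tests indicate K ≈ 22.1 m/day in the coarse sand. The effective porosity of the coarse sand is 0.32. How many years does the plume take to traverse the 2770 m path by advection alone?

Hydraulic gradient i = (139.43 − 99.26) / 2770 = 40.17 / 2770 = 0.01450.
Darcy flux q = K · i = 22.10 × 0.01450 = 0.3205 m/day.
Seepage velocity v = q / n_e = 0.3205 / 0.32 = 1.002 m/day.
Travel time t = L / v = 2770 / 1.002 = 2766 days = 7.572 years.

7.57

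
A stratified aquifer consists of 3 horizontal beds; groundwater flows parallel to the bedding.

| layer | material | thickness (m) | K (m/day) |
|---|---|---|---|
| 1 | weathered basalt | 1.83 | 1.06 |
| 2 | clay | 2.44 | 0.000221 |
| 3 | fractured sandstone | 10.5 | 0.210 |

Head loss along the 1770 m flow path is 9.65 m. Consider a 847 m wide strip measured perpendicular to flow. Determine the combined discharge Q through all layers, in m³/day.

19.1

Flow is parallel to layering, so each bed carries its own Darcy discharge and the transmissivities add.
Σ(K_i·b_i) = 1.06×1.83 + 0.000221×2.44 + 0.210×10.5 = 4.145 m²/day.
Hydraulic gradient i = Δh / L = 9.65 / 1770 = 0.005452.
Q = Σ(K_i·b_i) · W · i = 4.145 × 847 × 0.005452 = 19.14 m³/day.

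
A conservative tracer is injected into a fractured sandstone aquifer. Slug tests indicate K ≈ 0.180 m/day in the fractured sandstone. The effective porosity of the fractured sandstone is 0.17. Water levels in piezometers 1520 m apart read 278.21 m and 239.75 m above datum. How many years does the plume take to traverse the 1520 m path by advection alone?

155

Hydraulic gradient i = (278.21 − 239.75) / 1520 = 38.46 / 1520 = 0.02530.
Darcy flux q = K · i = 0.1800 × 0.02530 = 0.004554 m/day.
Seepage velocity v = q / n_e = 0.004554 / 0.17 = 0.02679 m/day.
Travel time t = L / v = 1520 / 0.02679 = 56735 days = 155.3 years.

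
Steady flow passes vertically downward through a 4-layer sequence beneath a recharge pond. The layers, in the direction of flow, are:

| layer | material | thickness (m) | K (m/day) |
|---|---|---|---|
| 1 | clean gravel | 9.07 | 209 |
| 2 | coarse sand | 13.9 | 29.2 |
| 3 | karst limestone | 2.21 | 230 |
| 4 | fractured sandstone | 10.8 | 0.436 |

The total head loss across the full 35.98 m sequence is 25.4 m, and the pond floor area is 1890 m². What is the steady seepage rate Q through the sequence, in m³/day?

Flow is perpendicular to layering, so the layers act in series and the equivalent K is the thickness-weighted harmonic mean.
Total thickness L = 9.07 + 13.9 + 2.21 + 10.8 = 35.98 m.
Σ(b_i/K_i) = 9.07/209 + 13.9/29.2 + 2.21/230 + 10.8/0.436 = 25.30 d.
K_eq = L / Σ(b_i/K_i) = 35.98 / 25.30 = 1.422 m/day.
Q = K_eq · A · (Δh/L) = 1.422 × 1890 × (25.4/35.98) = 1897 m³/day.

1900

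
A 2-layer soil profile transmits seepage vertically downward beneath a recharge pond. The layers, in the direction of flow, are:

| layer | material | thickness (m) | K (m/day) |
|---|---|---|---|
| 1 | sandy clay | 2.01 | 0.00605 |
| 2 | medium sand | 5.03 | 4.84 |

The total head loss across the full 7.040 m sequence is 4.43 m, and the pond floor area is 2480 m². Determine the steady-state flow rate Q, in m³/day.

Flow is perpendicular to layering, so the layers act in series and the equivalent K is the thickness-weighted harmonic mean.
Total thickness L = 2.01 + 5.03 = 7.040 m.
Σ(b_i/K_i) = 2.01/0.00605 + 5.03/4.84 = 333.3 d.
K_eq = L / Σ(b_i/K_i) = 7.040 / 333.3 = 0.02112 m/day.
Q = K_eq · A · (Δh/L) = 0.02112 × 2480 × (4.43/7.040) = 32.97 m³/day.

33.0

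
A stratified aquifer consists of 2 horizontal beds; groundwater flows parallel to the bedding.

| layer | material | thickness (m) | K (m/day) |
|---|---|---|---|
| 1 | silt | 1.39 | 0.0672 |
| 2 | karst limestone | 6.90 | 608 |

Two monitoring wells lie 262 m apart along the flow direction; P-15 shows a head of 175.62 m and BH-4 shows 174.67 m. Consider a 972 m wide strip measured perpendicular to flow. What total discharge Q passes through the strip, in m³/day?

Flow is parallel to layering, so each bed carries its own Darcy discharge and the transmissivities add.
Σ(K_i·b_i) = 0.0672×1.39 + 608×6.90 = 4195 m²/day.
Hydraulic gradient i = (175.62 − 174.67) / 262 = 0.95 / 262 = 0.003626.
Q = Σ(K_i·b_i) · W · i = 4195 × 972 × 0.003626 = 14786 m³/day.

14800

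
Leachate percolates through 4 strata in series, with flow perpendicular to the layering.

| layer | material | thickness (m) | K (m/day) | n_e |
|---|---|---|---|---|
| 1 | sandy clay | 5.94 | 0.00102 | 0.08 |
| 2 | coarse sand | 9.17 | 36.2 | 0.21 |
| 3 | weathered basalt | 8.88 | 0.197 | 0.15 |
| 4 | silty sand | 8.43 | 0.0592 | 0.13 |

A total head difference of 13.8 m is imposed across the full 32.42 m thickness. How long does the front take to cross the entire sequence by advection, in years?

With flow normal to the layers, continuity requires the same specific discharge q through every layer.
Σ(b_i/K_i) = 5.94/0.00102 + 9.17/36.2 + 8.88/0.197 + 8.43/0.0592 = 6011 d.
q = Δh / Σ(b_i/K_i) = 13.8 / 6011 = 0.002296 m/day.
In each layer the seepage velocity is v_i = q/n_i, so the layer transit time is t_i = b_i·n_i / q:
  layer 1 (sandy clay): t_1 = 5.94 × 0.08 / 0.002296 = 207.0 d
  layer 2 (coarse sand): t_2 = 9.17 × 0.21 / 0.002296 = 838.8 d
  layer 3 (weathered basalt): t_3 = 8.88 × 0.15 / 0.002296 = 580.2 d
  layer 4 (silty sand): t_4 = 8.43 × 0.13 / 0.002296 = 477.4 d
Total t = Σ t_i = 2103 days = 5.759 years.

5.76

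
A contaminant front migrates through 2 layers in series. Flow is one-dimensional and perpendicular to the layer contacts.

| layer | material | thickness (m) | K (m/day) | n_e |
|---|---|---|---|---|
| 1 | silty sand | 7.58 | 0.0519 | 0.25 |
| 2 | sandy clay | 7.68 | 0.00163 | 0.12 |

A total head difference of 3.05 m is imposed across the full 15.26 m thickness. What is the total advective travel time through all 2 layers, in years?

With flow normal to the layers, continuity requires the same specific discharge q through every layer.
Σ(b_i/K_i) = 7.58/0.0519 + 7.68/0.00163 = 4858 d.
q = Δh / Σ(b_i/K_i) = 3.05 / 4858 = 0.0006279 m/day.
In each layer the seepage velocity is v_i = q/n_i, so the layer transit time is t_i = b_i·n_i / q:
  layer 1 (silty sand): t_1 = 7.58 × 0.25 / 0.0006279 = 3018 d
  layer 2 (sandy clay): t_2 = 7.68 × 0.12 / 0.0006279 = 1468 d
Total t = Σ t_i = 4486 days = 12.28 years.

12.3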